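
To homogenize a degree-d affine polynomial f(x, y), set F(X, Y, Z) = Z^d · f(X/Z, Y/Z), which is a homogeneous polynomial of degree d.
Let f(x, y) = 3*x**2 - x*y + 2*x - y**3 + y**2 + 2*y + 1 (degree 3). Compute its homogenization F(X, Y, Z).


F(X, Y, Z) = 3*X**2*Z - X*Y*Z + 2*X*Z**2 - Y**3 + Y**2*Z + 2*Y*Z**2 + Z**3

deg(f) = 3.
Substitute x = X/Z, y = Y/Z into f, then multiply by Z^3.
  monomial 3·x^2·y^0 ↦ 3·X^2·Y^0·Z^1.
  monomial -1·x^1·y^1 ↦ -1·X^1·Y^1·Z^1.
  monomial 2·x^1·y^0 ↦ 2·X^1·Y^0·Z^2.
  monomial -1·x^0·y^3 ↦ -1·X^0·Y^3·Z^0.
  monomial 1·x^0·y^2 ↦ 1·X^0·Y^2·Z^1.
  monomial 2·x^0·y^1 ↦ 2·X^0·Y^1·Z^2.
  monomial 1·x^0·y^0 ↦ 1·X^0·Y^0·Z^3.
Collecting: F(X, Y, Z) = 3*X**2*Z - X*Y*Z + 2*X*Z**2 - Y**3 + Y**2*Z + 2*Y*Z**2 + Z**3.


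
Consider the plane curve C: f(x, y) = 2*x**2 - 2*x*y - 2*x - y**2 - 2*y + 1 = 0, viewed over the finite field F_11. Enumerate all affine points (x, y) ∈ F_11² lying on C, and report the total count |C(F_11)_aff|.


Affine F_11-points: {(1, 2), (1, 5), (2, 2), (2, 3), (5, 5), (6, 4), (9, 6), (9, 7), (10, 4), (10, 7)}; count = 10.

For each of the 121 pairs (x, y) ∈ F_11², evaluate f(x, y) mod 11. Record the zeros.
  x = 0: [0↦1, 1↦9, 2↦4, 3↦8, 4↦10, 5↦10, 6↦8, 7↦4, 8↦9, 9↦1, 10↦2]  zeros at y ∈ ∅
  x = 1: [0↦1, 1↦7, 2↦0, 3↦2, 4↦2, 5↦0, 6↦7, 7↦1, 8↦4, 9↦5, 10↦4]  zeros at y ∈ {2, 5}
  x = 2: [0↦5, 1↦9, 2↦0, 3↦0, 4↦9, 5↦5, 6↦10, 7↦2, 8↦3, 9↦2, 10↦10]  zeros at y ∈ {2, 3}
  x = 3: [0↦2, 1↦4, 2↦4, 3↦2, 4↦9, 5↦3, 6↦6, 7↦7, 8↦6, 9↦3, 10↦9]  zeros at y ∈ ∅
  x = 4: [0↦3, 1↦3, 2↦1, 3↦8, 4↦2, 5↦5, 6↦6, 7↦5, 8↦2, 9↦8, 10↦1]  zeros at y ∈ ∅
  x = 5: [0↦8, 1↦6, 2↦2, 3↦7, 4↦10, 5↦0, 6↦10, 7↦7, 8↦2, 9↦6, 10↦8]  zeros at y ∈ {5}
  x = 6: [0↦6, 1↦2, 2↦7, 3↦10, 4↦0, 5↦10, 6↦7, 7↦2, 8↦6, 9↦8, 10↦8]  zeros at y ∈ {4}
  x = 7: [0↦8, 1↦2, 2↦5, 3↦6, 4↦5, 5↦2, 6↦8, 7↦1, 8↦3, 9↦3, 10↦1]  zeros at y ∈ ∅
  x = 8: [0↦3, 1↦6, 2↦7, 3↦6, 4↦3, 5↦9, 6↦2, 7↦4, 8↦4, 9↦2, 10↦9]  zeros at y ∈ ∅
  x = 9: [0↦2, 1↦3, 2↦2, 3↦10, 4↦5, 5↦9, 6↦0, 7↦0, 8↦9, 9↦5, 10↦10]  zeros at y ∈ {6, 7}
  x = 10: [0↦5, 1↦4, 2↦1, 3↦7, 4↦0, 5↦2, 6↦2, 7↦0, 8↦7, 9↦1, 10↦4]  zeros at y ∈ {4, 7}
Collecting zeros: affine points = {(1, 2), (1, 5), (2, 2), (2, 3), (5, 5), (6, 4), (9, 6), (9, 7), (10, 4), (10, 7)}.
Total count |C(F_11)_aff| = 10.


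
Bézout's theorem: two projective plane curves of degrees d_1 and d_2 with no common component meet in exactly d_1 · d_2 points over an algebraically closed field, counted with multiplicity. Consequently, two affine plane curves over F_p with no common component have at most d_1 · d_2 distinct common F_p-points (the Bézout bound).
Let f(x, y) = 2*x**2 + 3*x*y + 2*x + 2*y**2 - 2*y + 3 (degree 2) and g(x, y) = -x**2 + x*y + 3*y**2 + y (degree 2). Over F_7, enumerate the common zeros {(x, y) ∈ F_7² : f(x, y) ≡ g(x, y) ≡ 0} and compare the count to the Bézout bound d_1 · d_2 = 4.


Common zeros: {(0, 2), (2, 4)}; count = 2; Bézout bound = 4.

deg(f) = 2, deg(g) = 2, so Bézout bound = 4.
Scan x ∈ F_7. For each x, list the y ∈ F_7 with f(x, y) ≡ 0 and those with g(x, y) ≡ 0 (mod 7); the common zeros in that column are the intersection.
  x = 0: f ≡ 0 at y ∈ {2, 6}; g ≡ 0 at y ∈ {0, 2}; common: {2}.
  x = 1: f ≡ 0 at y ∈ {0, 3}; g ≡ 0 at y ∈ {5, 6}; common: ∅.
  x = 2: f ≡ 0 at y ∈ {1, 4}; g ≡ 0 at y ∈ {2, 4}; common: {4}.
  x = 3: f ≡ 0 at y ∈ {2, 5}; g ≡ 0 at y ∈ ∅; common: ∅.
  x = 4: f ≡ 0 at y ∈ {3, 6}; g ≡ 0 at y ∈ {5}; common: ∅.
  x = 5: f ≡ 0 at y ∈ {0, 4}; g ≡ 0 at y ∈ {6}; common: ∅.
  x = 6: f ≡ 0 at y ∈ {1, 5}; g ≡ 0 at y ∈ ∅; common: ∅.
Collecting: common zeros = {(0, 2), (2, 4)}, so the count is 2.
Comparison with the Bézout bound: 2 ≤ 4 = deg(f)·deg(g), as expected for curves with no common component (the affine F_7-count falls short of the bound because intersections may lie at infinity, over extension fields, or carry multiplicity).


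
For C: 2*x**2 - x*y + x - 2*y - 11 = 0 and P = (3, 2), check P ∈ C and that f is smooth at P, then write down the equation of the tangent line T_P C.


Tangent line at P: 11*x - 5*y - 23 = 0.

Step 1: f(3, 2) = 0, so P lies on C.
Step 2: partial derivatives
  f_x(x, y) = 4*x - y + 1, f_y(x, y) = -x - 2.
  f_x(P) = 11, f_y(P) = -5 (gradient nonzero, so P is smooth).
Step 3: tangent line at P: 11·(x − 3) + -5·(y − 2) = 0.
Expanding: 11*x - 5*y - 23 = 0.


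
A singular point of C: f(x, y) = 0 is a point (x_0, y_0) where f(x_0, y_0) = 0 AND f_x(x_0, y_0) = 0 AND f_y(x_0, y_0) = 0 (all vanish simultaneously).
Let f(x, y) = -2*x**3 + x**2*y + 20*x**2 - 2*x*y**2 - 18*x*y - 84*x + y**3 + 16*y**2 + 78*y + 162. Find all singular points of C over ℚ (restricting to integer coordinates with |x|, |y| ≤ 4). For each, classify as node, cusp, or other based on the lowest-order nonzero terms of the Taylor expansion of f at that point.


Singular points: {(3, -3)}; classification: node.

Compute partial derivatives:
  f_x = -6*x**2 + 2*x*y + 40*x - 2*y**2 - 18*y - 84.
  f_y = x**2 - 4*x*y - 18*x + 3*y**2 + 32*y + 78.
Scan x_0 ∈ {−4, ..., 4}. For each x_0, f_y(x_0, y) is a polynomial in y; find its integer roots y ∈ {−4, ..., 4}, then test f_x and f at those candidates.
  x = -4: f_y(-4, y) = 3*y**2 + 48*y + 166; no integer root y with |y| ≤ 4.
  x = -3: f_y(-3, y) = 3*y**2 + 44*y + 141; no integer root y with |y| ≤ 4.
  x = -2: f_y(-2, y) = 3*y**2 + 40*y + 118; no integer root y with |y| ≤ 4.
  x = -1: f_y(-1, y) = 3*y**2 + 36*y + 97; no integer root y with |y| ≤ 4.
  x = 0: f_y(0, y) = 3*y**2 + 32*y + 78; no integer root y with |y| ≤ 4.
  x = 1: f_y(1, y) = 3*y**2 + 28*y + 61; no integer root y with |y| ≤ 4.
  x = 2: f_y(2, y) = 3*y**2 + 24*y + 46; no integer root y with |y| ≤ 4.
  x = 3: f_y(3, y) = 3*y**2 + 20*y + 33; vanishes at y ∈ {-3}. (3, -3): f_x = 0, f = 0 — SINGULAR.
  x = 4: f_y(4, y) = 3*y**2 + 16*y + 22; no integer root y with |y| ≤ 4.
Only singular point on the grid: (3, -3).
Classify: substitute x = 3 + u, y = -3 + v and expand: f = -2*u**3 + u**2*v - u**2 - 2*u*v**2 + v**3 + v**2.
No constant or linear terms (consistent with a singular point). Quadratic part: -u**2 + v**2. Cubic part: -2*u**3 + u**2*v - 2*u*v**2 + v**3.
The quadratic part v**2 - u**2 = (v − u)(v + u) splits into two distinct linear factors, so there are two distinct tangent lines y − -3 = ±(x − 3) — this is a node (ordinary double point).
Classification: node.


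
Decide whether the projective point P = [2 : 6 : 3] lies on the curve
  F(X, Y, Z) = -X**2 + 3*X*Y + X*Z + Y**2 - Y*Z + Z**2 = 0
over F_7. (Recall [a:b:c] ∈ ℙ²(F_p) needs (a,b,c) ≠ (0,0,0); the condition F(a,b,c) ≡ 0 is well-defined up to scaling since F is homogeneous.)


F(2,6,3) ≡ 2 (mod 7); P is NOT on the curve.

Evaluate F(2, 6, 3) term-by-term (mod 7).
  -X**2 ↦ -1·4·1·1 = -4
  3*X*Y ↦ 3·2·6·1 = 36
  X*Z ↦ 1·2·1·3 = 6
  Y**2 ↦ 1·1·36·1 = 36
  -Y*Z ↦ -1·1·6·3 = -18
  Z**2 ↦ 1·1·1·9 = 9
Sum: F(2, 6, 3) = (-4) + (36) + (6) + (36) + (-18) + (9) = 65.
Reducing mod 7: 65 ≡ 2 (mod 7).
Since F(a, b, c) ≡ 2 ≠ 0 (mod 7), P does NOT lie on the curve.


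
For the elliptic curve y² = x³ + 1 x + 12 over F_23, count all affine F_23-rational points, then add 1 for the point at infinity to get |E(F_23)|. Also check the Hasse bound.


Affine points = {(0, 9), (0, 14), (5, 2), (5, 21), (6, 2), (6, 21), (8, 7), (8, 16), (12, 2), (12, 21), (19, 6), (19, 17), (21, 5), (21, 18)}; affine count = 14; |E(F_23)| = 15.

Discriminant check: Δ ∝ 4a³ + 27b² = 4·1³ + 27·12² = 4·1 + 27·144 ≡ 5 (mod 23). Nonzero ⇒ E is nonsingular.
For each x ∈ F_23, compute rhs = x³ + 1·x + 12 mod 23, then count y ∈ F_23 with y² ≡ rhs.
  x = 0: rhs = 12, matching y values: 9, 14 (2 points).
  x = 1: rhs = 14, matching y values: none (0 points).
  x = 2: rhs = 22, matching y values: none (0 points).
  x = 3: rhs = 19, matching y values: none (0 points).
  x = 4: rhs = 11, matching y values: none (0 points).
  x = 5: rhs = 4, matching y values: 2, 21 (2 points).
  x = 6: rhs = 4, matching y values: 2, 21 (2 points).
  x = 7: rhs = 17, matching y values: none (0 points).
  x = 8: rhs = 3, matching y values: 7, 16 (2 points).
  x = 9: rhs = 14, matching y values: none (0 points).
  x = 10: rhs = 10, matching y values: none (0 points).
  x = 11: rhs = 20, matching y values: none (0 points).
  x = 12: rhs = 4, matching y values: 2, 21 (2 points).
  x = 13: rhs = 14, matching y values: none (0 points).
  x = 14: rhs = 10, matching y values: none (0 points).
  x = 15: rhs = 21, matching y values: none (0 points).
  x = 16: rhs = 7, matching y values: none (0 points).
  x = 17: rhs = 20, matching y values: none (0 points).
  x = 18: rhs = 20, matching y values: none (0 points).
  x = 19: rhs = 13, matching y values: 6, 17 (2 points).
  x = 20: rhs = 5, matching y values: none (0 points).
  x = 21: rhs = 2, matching y values: 5, 18 (2 points).
  x = 22: rhs = 10, matching y values: none (0 points).
Total affine count: 14.
Full point count |E(F_23)| = 14 + 1 = 15.
Hasse bound: |15 − (23+1)| = |-9| = 9 ≤ 2√23 ≈ 9.5917 ✓.


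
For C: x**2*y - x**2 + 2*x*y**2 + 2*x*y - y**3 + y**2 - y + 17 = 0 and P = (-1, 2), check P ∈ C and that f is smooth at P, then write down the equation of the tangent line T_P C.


Tangent line at P: 10*x - 18*y + 46 = 0.

Step 1: f(-1, 2) = 0, so P lies on C.
Step 2: partial derivatives
  f_x(x, y) = 2*x*y - 2*x + 2*y**2 + 2*y, f_y(x, y) = x**2 + 4*x*y + 2*x - 3*y**2 + 2*y - 1.
  f_x(P) = 10, f_y(P) = -18 (gradient nonzero, so P is smooth).
Step 3: tangent line at P: 10·(x − -1) + -18·(y − 2) = 0.
Expanding: 10*x - 18*y + 46 = 0.


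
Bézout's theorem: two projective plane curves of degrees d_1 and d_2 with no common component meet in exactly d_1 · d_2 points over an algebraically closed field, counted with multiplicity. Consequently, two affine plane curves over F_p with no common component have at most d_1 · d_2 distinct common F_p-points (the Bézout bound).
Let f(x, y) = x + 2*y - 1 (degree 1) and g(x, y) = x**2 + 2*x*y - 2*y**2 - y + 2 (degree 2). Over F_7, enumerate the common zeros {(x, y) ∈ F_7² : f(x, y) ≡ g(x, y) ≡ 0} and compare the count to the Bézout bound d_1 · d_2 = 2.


Common zeros: ∅; count = 0; Bézout bound = 2.

deg(f) = 1, deg(g) = 2, so Bézout bound = 2.
Scan x ∈ F_7. For each x, list the y ∈ F_7 with f(x, y) ≡ 0 and those with g(x, y) ≡ 0 (mod 7); the common zeros in that column are the intersection.
  x = 0: f ≡ 0 at y ∈ {4}; g ≡ 0 at y ∈ ∅; common: ∅.
  x = 1: f ≡ 0 at y ∈ {0}; g ≡ 0 at y ∈ {5, 6}; common: ∅.
  x = 2: f ≡ 0 at y ∈ {3}; g ≡ 0 at y ∈ {1, 4}; common: ∅.
  x = 3: f ≡ 0 at y ∈ {6}; g ≡ 0 at y ∈ {1, 5}; common: ∅.
  x = 4: f ≡ 0 at y ∈ {2}; g ≡ 0 at y ∈ {3, 4}; common: ∅.
  x = 5: f ≡ 0 at y ∈ {5}; g ≡ 0 at y ∈ ∅; common: ∅.
  x = 6: f ≡ 0 at y ∈ {1}; g ≡ 0 at y ∈ ∅; common: ∅.
Collecting: common zeros = ∅, so the count is 0.
Comparison with the Bézout bound: 0 ≤ 2 = deg(f)·deg(g), as expected for curves with no common component (the affine F_7-count falls short of the bound because intersections may lie at infinity, over extension fields, or carry multiplicity).


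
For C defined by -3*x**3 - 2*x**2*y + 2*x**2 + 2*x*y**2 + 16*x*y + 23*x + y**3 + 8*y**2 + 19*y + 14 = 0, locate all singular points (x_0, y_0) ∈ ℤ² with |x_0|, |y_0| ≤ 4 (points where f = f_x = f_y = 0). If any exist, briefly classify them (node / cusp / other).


Singular points: {(1, -3)}; classification: node.

Compute partial derivatives:
  f_x = -9*x**2 - 4*x*y + 4*x + 2*y**2 + 16*y + 23.
  f_y = -2*x**2 + 4*x*y + 16*x + 3*y**2 + 16*y + 19.
Scan x_0 ∈ {−4, ..., 4}. For each x_0, f_y(x_0, y) is a polynomial in y; find its integer roots y ∈ {−4, ..., 4}, then test f_x and f at those candidates.
  x = -4: f_y(-4, y) = 3*y**2 - 77; no integer root y with |y| ≤ 4.
  x = -3: f_y(-3, y) = 3*y**2 + 4*y - 47; no integer root y with |y| ≤ 4.
  x = -2: f_y(-2, y) = 3*y**2 + 8*y - 21; no integer root y with |y| ≤ 4.
  x = -1: f_y(-1, y) = 3*y**2 + 12*y + 1; no integer root y with |y| ≤ 4.
  x = 0: f_y(0, y) = 3*y**2 + 16*y + 19; no integer root y with |y| ≤ 4.
  x = 1: f_y(1, y) = 3*y**2 + 20*y + 33; vanishes at y ∈ {-3}. (1, -3): f_x = 0, f = 0 — SINGULAR.
  x = 2: f_y(2, y) = 3*y**2 + 24*y + 43; no integer root y with |y| ≤ 4.
  x = 3: f_y(3, y) = 3*y**2 + 28*y + 49; no integer root y with |y| ≤ 4.
  x = 4: f_y(4, y) = 3*y**2 + 32*y + 51; no integer root y with |y| ≤ 4.
Only singular point on the grid: (1, -3).
Classify: substitute x = 1 + u, y = -3 + v and expand: f = -3*u**3 - 2*u**2*v - u**2 + 2*u*v**2 + v**3 + v**2.
No constant or linear terms (consistent with a singular point). Quadratic part: -u**2 + v**2. Cubic part: -3*u**3 - 2*u**2*v + 2*u*v**2 + v**3.
The quadratic part v**2 - u**2 = (v − u)(v + u) splits into two distinct linear factors, so there are two distinct tangent lines y − -3 = ±(x − 1) — this is a node (ordinary double point).
Classification: node.


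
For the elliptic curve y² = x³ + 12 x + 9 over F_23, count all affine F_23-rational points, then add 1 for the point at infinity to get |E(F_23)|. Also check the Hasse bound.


Affine points = {(0, 3), (0, 20), (2, 8), (2, 15), (3, 7), (3, 16), (4, 11), (4, 12), (9, 8), (9, 15), (10, 5), (10, 18), (11, 0), (12, 8), (12, 15), (13, 4), (13, 19), (14, 0), (18, 10), (18, 13), (19, 9), (19, 14), (21, 0)}; affine count = 23; |E(F_23)| = 24.

Discriminant check: Δ ∝ 4a³ + 27b² = 4·12³ + 27·9² = 4·1728 + 27·81 ≡ 14 (mod 23). Nonzero ⇒ E is nonsingular.
For each x ∈ F_23, compute rhs = x³ + 12·x + 9 mod 23, then count y ∈ F_23 with y² ≡ rhs.
  x = 0: rhs = 9, matching y values: 3, 20 (2 points).
  x = 1: rhs = 22, matching y values: none (0 points).
  x = 2: rhs = 18, matching y values: 8, 15 (2 points).
  x = 3: rhs = 3, matching y values: 7, 16 (2 points).
  x = 4: rhs = 6, matching y values: 11, 12 (2 points).
  x = 5: rhs = 10, matching y values: none (0 points).
  x = 6: rhs = 21, matching y values: none (0 points).
  x = 7: rhs = 22, matching y values: none (0 points).
  x = 8: rhs = 19, matching y values: none (0 points).
  x = 9: rhs = 18, matching y values: 8, 15 (2 points).
  x = 10: rhs = 2, matching y values: 5, 18 (2 points).
  x = 11: rhs = 0, matching y values: 0 (1 points).
  x = 12: rhs = 18, matching y values: 8, 15 (2 points).
  x = 13: rhs = 16, matching y values: 4, 19 (2 points).
  x = 14: rhs = 0, matching y values: 0 (1 points).
  x = 15: rhs = 22, matching y values: none (0 points).
  x = 16: rhs = 19, matching y values: none (0 points).
  x = 17: rhs = 20, matching y values: none (0 points).
  x = 18: rhs = 8, matching y values: 10, 13 (2 points).
  x = 19: rhs = 12, matching y values: 9, 14 (2 points).
  x = 20: rhs = 15, matching y values: none (0 points).
  x = 21: rhs = 0, matching y values: 0 (1 points).
  x = 22: rhs = 19, matching y values: none (0 points).
Total affine count: 23.
Full point count |E(F_23)| = 23 + 1 = 24.
Hasse bound: |24 − (23+1)| = |0| = 0 ≤ 2√23 ≈ 9.5917 ✓.


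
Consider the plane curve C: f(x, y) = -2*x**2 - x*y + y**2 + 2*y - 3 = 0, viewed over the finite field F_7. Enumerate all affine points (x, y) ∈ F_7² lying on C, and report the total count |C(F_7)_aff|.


Affine F_7-points: {(0, 1), (0, 4), (1, 3), (2, 2), (2, 5), (3, 0), (3, 1), (4, 0), (4, 2), (5, 4), (5, 6), (6, 5), (6, 6)}; count = 13.

For each of the 49 pairs (x, y) ∈ F_7², evaluate f(x, y) mod 7. Record the zeros.
  x = 0: [0↦4, 1↦0, 2↦5, 3↦5, 4↦0, 5↦4, 6↦3]  zeros at y ∈ {1, 4}
  x = 1: [0↦2, 1↦4, 2↦1, 3↦0, 4↦1, 5↦4, 6↦2]  zeros at y ∈ {3}
  x = 2: [0↦3, 1↦4, 2↦0, 3↦5, 4↦5, 5↦0, 6↦4]  zeros at y ∈ {2, 5}
  x = 3: [0↦0, 1↦0, 2↦2, 3↦6, 4↦5, 5↦6, 6↦2]  zeros at y ∈ {0, 1}
  x = 4: [0↦0, 1↦6, 2↦0, 3↦3, 4↦1, 5↦1, 6↦3]  zeros at y ∈ {0, 2}
  x = 5: [0↦3, 1↦1, 2↦1, 3↦3, 4↦0, 5↦6, 6↦0]  zeros at y ∈ {4, 6}
  x = 6: [0↦2, 1↦6, 2↦5, 3↦6, 4↦2, 5↦0, 6↦0]  zeros at y ∈ {5, 6}
Collecting zeros: affine points = {(0, 1), (0, 4), (1, 3), (2, 2), (2, 5), (3, 0), (3, 1), (4, 0), (4, 2), (5, 4), (5, 6), (6, 5), (6, 6)}.
Total count |C(F_7)_aff| = 13.


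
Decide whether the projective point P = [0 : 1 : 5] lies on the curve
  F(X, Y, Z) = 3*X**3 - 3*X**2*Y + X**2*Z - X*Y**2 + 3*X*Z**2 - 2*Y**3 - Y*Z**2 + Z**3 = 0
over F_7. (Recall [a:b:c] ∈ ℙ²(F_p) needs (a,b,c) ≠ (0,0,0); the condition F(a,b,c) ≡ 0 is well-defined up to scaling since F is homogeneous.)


F(0,1,5) ≡ 0 (mod 7); P is on the curve.

Evaluate F(0, 1, 5) term-by-term (mod 7).
  3*X**3 ↦ 3·0·1·1 = 0
  -3*X**2*Y ↦ -3·0·1·1 = 0
  X**2*Z ↦ 1·0·1·5 = 0
  -X*Y**2 ↦ -1·0·1·1 = 0
  3*X*Z**2 ↦ 3·0·1·25 = 0
  -2*Y**3 ↦ -2·1·1·1 = -2
  -Y*Z**2 ↦ -1·1·1·25 = -25
  Z**3 ↦ 1·1·1·125 = 125
Sum: F(0, 1, 5) = (0) + (0) + (0) + (0) + (0) + (-2) + (-25) + (125) = 98.
Reducing mod 7: 98 ≡ 0 (mod 7).
Since F(a, b, c) ≡ 0 (mod 7), P lies on the curve.


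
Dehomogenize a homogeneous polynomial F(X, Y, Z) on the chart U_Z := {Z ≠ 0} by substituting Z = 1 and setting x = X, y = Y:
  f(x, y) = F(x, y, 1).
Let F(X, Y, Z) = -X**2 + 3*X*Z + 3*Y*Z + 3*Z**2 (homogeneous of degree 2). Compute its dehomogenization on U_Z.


f(x, y) = -x**2 + 3*x + 3*y + 3

On U_Z we set Z = 1. Each monomial c·X^i·Y^j·Z^k in F becomes c·x^i·y^j·1^k = c·x^i·y^j.
Substituting Z = 1: F(X, Y, 1) = -x**2 + 3*x + 3*y + 3.
Note: deg(f) ≤ deg(F) = 2; strict inequality happens when F is divisible by Z (lost terms).


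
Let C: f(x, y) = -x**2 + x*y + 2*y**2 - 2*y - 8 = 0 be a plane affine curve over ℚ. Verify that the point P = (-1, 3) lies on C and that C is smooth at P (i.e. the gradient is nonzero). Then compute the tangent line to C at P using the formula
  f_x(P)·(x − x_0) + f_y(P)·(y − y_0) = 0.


Tangent line at P: 5*x + 9*y - 22 = 0.

Step 1: f(-1, 3) = 0, so P lies on C.
Step 2: partial derivatives
  f_x(x, y) = -2*x + y, f_y(x, y) = x + 4*y - 2.
  f_x(P) = 5, f_y(P) = 9 (gradient nonzero, so P is smooth).
Step 3: tangent line at P: 5·(x − -1) + 9·(y − 3) = 0.
Expanding: 5*x + 9*y - 22 = 0.


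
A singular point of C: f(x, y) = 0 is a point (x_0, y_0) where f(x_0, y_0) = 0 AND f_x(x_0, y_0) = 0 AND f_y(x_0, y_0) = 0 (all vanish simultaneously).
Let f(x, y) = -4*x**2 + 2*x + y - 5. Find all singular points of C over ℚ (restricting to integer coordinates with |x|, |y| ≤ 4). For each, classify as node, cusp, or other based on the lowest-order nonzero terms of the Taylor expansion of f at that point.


No singular points in the scanned grid; C is smooth there.

Compute partial derivatives:
  f_x = 2 - 8*x.
  f_y = 1.
f_y = 1 is a nonzero constant, so f_y never vanishes: no point (x, y) can satisfy f = f_x = f_y = 0. In particular no (x, y) ∈ {−4, ..., 4}² is singular; the curve is smooth.


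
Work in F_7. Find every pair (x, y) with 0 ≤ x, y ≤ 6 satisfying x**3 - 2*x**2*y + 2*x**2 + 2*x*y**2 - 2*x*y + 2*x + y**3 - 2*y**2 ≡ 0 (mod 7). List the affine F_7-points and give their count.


Affine F_7-points: {(0, 0), (0, 2), (3, 3), (4, 2), (5, 2), (5, 5), (5, 6)}; count = 7.

For each of the 49 pairs (x, y) ∈ F_7², evaluate f(x, y) mod 7. Record the zeros.
  x = 0: [0↦0, 1↦6, 2↦0, 3↦2, 4↦4, 5↦5, 6↦4]  zeros at y ∈ {0, 2}
  x = 1: [0↦5, 1↦2, 2↦5, 3↦6, 4↦4, 5↦5, 6↦1]  zeros at y ∈ ∅
  x = 2: [0↦6, 1↦4, 2↦5, 3↦1, 4↦5, 5↦2, 6↦5]  zeros at y ∈ ∅
  x = 3: [0↦2, 1↦4, 2↦6, 3↦0, 4↦6, 5↦2, 6↦1]  zeros at y ∈ {3}
  x = 4: [0↦6, 1↦1, 2↦0, 3↦2, 4↦6, 5↦4, 6↦2]  zeros at y ∈ {2}
  x = 5: [0↦3, 1↦1, 2↦0, 3↦6, 4↦4, 5↦0, 6↦0]  zeros at y ∈ {2, 5, 6}
  x = 6: [0↦6, 1↦3, 2↦5, 3↦4, 4↦6, 5↦3, 6↦1]  zeros at y ∈ ∅
Collecting zeros: affine points = {(0, 0), (0, 2), (3, 3), (4, 2), (5, 2), (5, 5), (5, 6)}.
Total count |C(F_7)_aff| = 7.


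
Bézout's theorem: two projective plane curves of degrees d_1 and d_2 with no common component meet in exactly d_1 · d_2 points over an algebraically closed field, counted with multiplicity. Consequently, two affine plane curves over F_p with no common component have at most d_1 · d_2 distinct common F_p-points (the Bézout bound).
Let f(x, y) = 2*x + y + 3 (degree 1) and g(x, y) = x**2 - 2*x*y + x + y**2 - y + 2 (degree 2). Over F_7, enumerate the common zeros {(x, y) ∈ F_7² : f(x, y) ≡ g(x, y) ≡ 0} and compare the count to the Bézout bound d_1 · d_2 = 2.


Common zeros: {(0, 4)}; count = 1; Bézout bound = 2.

deg(f) = 1, deg(g) = 2, so Bézout bound = 2.
Scan x ∈ F_7. For each x, list the y ∈ F_7 with f(x, y) ≡ 0 and those with g(x, y) ≡ 0 (mod 7); the common zeros in that column are the intersection.
  x = 0: f ≡ 0 at y ∈ {4}; g ≡ 0 at y ∈ {4}; common: {4}.
  x = 1: f ≡ 0 at y ∈ {2}; g ≡ 0 at y ∈ {5}; common: ∅.
  x = 2: f ≡ 0 at y ∈ {0}; g ≡ 0 at y ∈ {6}; common: ∅.
  x = 3: f ≡ 0 at y ∈ {5}; g ≡ 0 at y ∈ {0}; common: ∅.
  x = 4: f ≡ 0 at y ∈ {3}; g ≡ 0 at y ∈ {1}; common: ∅.
  x = 5: f ≡ 0 at y ∈ {1}; g ≡ 0 at y ∈ {2}; common: ∅.
  x = 6: f ≡ 0 at y ∈ {6}; g ≡ 0 at y ∈ {3}; common: ∅.
Collecting: common zeros = {(0, 4)}, so the count is 1.
Comparison with the Bézout bound: 1 ≤ 2 = deg(f)·deg(g), as expected for curves with no common component (the affine F_7-count falls short of the bound because intersections may lie at infinity, over extension fields, or carry multiplicity).


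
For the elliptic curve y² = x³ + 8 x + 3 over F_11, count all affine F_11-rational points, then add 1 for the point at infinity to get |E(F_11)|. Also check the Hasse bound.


Affine points = {(0, 5), (0, 6), (1, 1), (1, 10), (2, 4), (2, 7), (4, 0), (5, 5), (5, 6), (6, 5), (6, 6), (9, 1), (9, 10), (10, 4), (10, 7)}; affine count = 15; |E(F_11)| = 16.

Discriminant check: Δ ∝ 4a³ + 27b² = 4·8³ + 27·3² = 4·512 + 27·9 ≡ 3 (mod 11). Nonzero ⇒ E is nonsingular.
For each x ∈ F_11, compute rhs = x³ + 8·x + 3 mod 11, then count y ∈ F_11 with y² ≡ rhs.
  x = 0: rhs = 3, matching y values: 5, 6 (2 points).
  x = 1: rhs = 1, matching y values: 1, 10 (2 points).
  x = 2: rhs = 5, matching y values: 4, 7 (2 points).
  x = 3: rhs = 10, matching y values: none (0 points).
  x = 4: rhs = 0, matching y values: 0 (1 points).
  x = 5: rhs = 3, matching y values: 5, 6 (2 points).
  x = 6: rhs = 3, matching y values: 5, 6 (2 points).
  x = 7: rhs = 6, matching y values: none (0 points).
  x = 8: rhs = 7, matching y values: none (0 points).
  x = 9: rhs = 1, matching y values: 1, 10 (2 points).
  x = 10: rhs = 5, matching y values: 4, 7 (2 points).
Total affine count: 15.
Full point count |E(F_11)| = 15 + 1 = 16.
Hasse bound: |16 − (11+1)| = |4| = 4 ≤ 2√11 ≈ 6.6332 ✓.


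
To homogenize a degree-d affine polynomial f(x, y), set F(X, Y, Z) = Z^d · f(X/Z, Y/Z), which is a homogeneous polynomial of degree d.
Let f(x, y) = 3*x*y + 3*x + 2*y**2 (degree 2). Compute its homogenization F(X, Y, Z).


F(X, Y, Z) = 3*X*Y + 3*X*Z + 2*Y**2

deg(f) = 2.
Substitute x = X/Z, y = Y/Z into f, then multiply by Z^2.
  monomial 3·x^1·y^1 ↦ 3·X^1·Y^1·Z^0.
  monomial 3·x^1·y^0 ↦ 3·X^1·Y^0·Z^1.
  monomial 2·x^0·y^2 ↦ 2·X^0·Y^2·Z^0.
Collecting: F(X, Y, Z) = 3*X*Y + 3*X*Z + 2*Y**2.


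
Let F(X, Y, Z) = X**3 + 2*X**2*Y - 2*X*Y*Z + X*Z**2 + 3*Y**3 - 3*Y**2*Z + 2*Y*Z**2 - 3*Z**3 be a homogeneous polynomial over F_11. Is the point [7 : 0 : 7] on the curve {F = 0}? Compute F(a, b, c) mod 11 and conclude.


F(7,0,7) ≡ 9 (mod 11); P is NOT on the curve.

Evaluate F(7, 0, 7) term-by-term (mod 11).
  X**3 ↦ 1·343·1·1 = 343
  2*X**2*Y ↦ 2·49·0·1 = 0
  -2*X*Y*Z ↦ -2·7·0·7 = 0
  X*Z**2 ↦ 1·7·1·49 = 343
  3*Y**3 ↦ 3·1·0·1 = 0
  -3*Y**2*Z ↦ -3·1·0·7 = 0
  2*Y*Z**2 ↦ 2·1·0·49 = 0
  -3*Z**3 ↦ -3·1·1·343 = -1029
Sum: F(7, 0, 7) = (343) + (0) + (0) + (343) + (0) + (0) + (0) + (-1029) = -343.
Reducing mod 11: -343 ≡ 9 (mod 11).
Since F(a, b, c) ≡ 9 ≠ 0 (mod 11), P does NOT lie on the curve.


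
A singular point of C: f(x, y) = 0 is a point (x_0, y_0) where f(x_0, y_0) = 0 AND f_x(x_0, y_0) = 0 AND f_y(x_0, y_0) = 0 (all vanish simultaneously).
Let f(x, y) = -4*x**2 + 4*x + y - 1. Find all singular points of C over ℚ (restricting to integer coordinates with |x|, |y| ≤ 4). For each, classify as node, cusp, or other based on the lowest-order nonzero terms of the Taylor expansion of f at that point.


No singular points in the scanned grid; C is smooth there.

Compute partial derivatives:
  f_x = 4 - 8*x.
  f_y = 1.
f_y = 1 is a nonzero constant, so f_y never vanishes: no point (x, y) can satisfy f = f_x = f_y = 0. In particular no (x, y) ∈ {−4, ..., 4}² is singular; the curve is smooth.


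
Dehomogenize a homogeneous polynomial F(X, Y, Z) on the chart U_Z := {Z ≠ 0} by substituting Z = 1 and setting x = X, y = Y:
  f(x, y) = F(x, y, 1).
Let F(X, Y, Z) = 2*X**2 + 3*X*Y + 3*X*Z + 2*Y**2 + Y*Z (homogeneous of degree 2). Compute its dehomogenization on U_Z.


f(x, y) = 2*x**2 + 3*x*y + 3*x + 2*y**2 + y

On U_Z we set Z = 1. Each monomial c·X^i·Y^j·Z^k in F becomes c·x^i·y^j·1^k = c·x^i·y^j.
Substituting Z = 1: F(X, Y, 1) = 2*x**2 + 3*x*y + 3*x + 2*y**2 + y.
Note: deg(f) ≤ deg(F) = 2; strict inequality happens when F is divisible by Z (lost terms).


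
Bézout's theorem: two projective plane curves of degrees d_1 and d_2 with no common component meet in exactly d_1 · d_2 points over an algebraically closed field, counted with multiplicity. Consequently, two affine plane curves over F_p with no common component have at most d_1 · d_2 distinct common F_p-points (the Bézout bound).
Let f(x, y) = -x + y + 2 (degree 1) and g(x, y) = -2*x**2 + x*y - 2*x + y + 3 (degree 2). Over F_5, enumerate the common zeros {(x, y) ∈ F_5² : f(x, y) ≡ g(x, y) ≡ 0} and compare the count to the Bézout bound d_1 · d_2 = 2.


Common zeros: ∅; count = 0; Bézout bound = 2.

deg(f) = 1, deg(g) = 2, so Bézout bound = 2.
Scan x ∈ F_5. For each x, list the y ∈ F_5 with f(x, y) ≡ 0 and those with g(x, y) ≡ 0 (mod 5); the common zeros in that column are the intersection.
  x = 0: f ≡ 0 at y ∈ {3}; g ≡ 0 at y ∈ {2}; common: ∅.
  x = 1: f ≡ 0 at y ∈ {4}; g ≡ 0 at y ∈ {3}; common: ∅.
  x = 2: f ≡ 0 at y ∈ {0}; g ≡ 0 at y ∈ {3}; common: ∅.
  x = 3: f ≡ 0 at y ∈ {1}; g ≡ 0 at y ∈ {4}; common: ∅.
  x = 4: f ≡ 0 at y ∈ {2}; g ≡ 0 at y ∈ ∅; common: ∅.
Collecting: common zeros = ∅, so the count is 0.
Comparison with the Bézout bound: 0 ≤ 2 = deg(f)·deg(g), as expected for curves with no common component (the affine F_5-count falls short of the bound because intersections may lie at infinity, over extension fields, or carry multiplicity).


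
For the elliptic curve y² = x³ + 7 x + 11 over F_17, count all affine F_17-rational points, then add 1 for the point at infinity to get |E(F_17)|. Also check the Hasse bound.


Affine points = {(1, 6), (1, 11), (2, 4), (2, 13), (3, 5), (3, 12), (4, 1), (4, 16), (5, 1), (5, 16), (8, 1), (8, 16), (9, 2), (9, 15), (11, 5), (11, 12), (12, 2), (12, 15), (13, 2), (13, 15)}; affine count = 20; |E(F_17)| = 21.

Discriminant check: Δ ∝ 4a³ + 27b² = 4·7³ + 27·11² = 4·343 + 27·121 ≡ 15 (mod 17). Nonzero ⇒ E is nonsingular.
For each x ∈ F_17, compute rhs = x³ + 7·x + 11 mod 17, then count y ∈ F_17 with y² ≡ rhs.
  x = 0: rhs = 11, matching y values: none (0 points).
  x = 1: rhs = 2, matching y values: 6, 11 (2 points).
  x = 2: rhs = 16, matching y values: 4, 13 (2 points).
  x = 3: rhs = 8, matching y values: 5, 12 (2 points).
  x = 4: rhs = 1, matching y values: 1, 16 (2 points).
  x = 5: rhs = 1, matching y values: 1, 16 (2 points).
  x = 6: rhs = 14, matching y values: none (0 points).
  x = 7: rhs = 12, matching y values: none (0 points).
  x = 8: rhs = 1, matching y values: 1, 16 (2 points).
  x = 9: rhs = 4, matching y values: 2, 15 (2 points).
  x = 10: rhs = 10, matching y values: none (0 points).
  x = 11: rhs = 8, matching y values: 5, 12 (2 points).
  x = 12: rhs = 4, matching y values: 2, 15 (2 points).
  x = 13: rhs = 4, matching y values: 2, 15 (2 points).
  x = 14: rhs = 14, matching y values: none (0 points).
  x = 15: rhs = 6, matching y values: none (0 points).
  x = 16: rhs = 3, matching y values: none (0 points).
Total affine count: 20.
Full point count |E(F_17)| = 20 + 1 = 21.
Hasse bound: |21 − (17+1)| = |3| = 3 ≤ 2√17 ≈ 8.2462 ✓.


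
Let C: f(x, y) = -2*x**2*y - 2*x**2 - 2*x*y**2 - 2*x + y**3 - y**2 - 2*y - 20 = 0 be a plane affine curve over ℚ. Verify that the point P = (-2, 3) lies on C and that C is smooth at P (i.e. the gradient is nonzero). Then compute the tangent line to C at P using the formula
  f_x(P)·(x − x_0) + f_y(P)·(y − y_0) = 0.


Tangent line at P: 12*x + 35*y - 81 = 0.

Step 1: f(-2, 3) = 0, so P lies on C.
Step 2: partial derivatives
  f_x(x, y) = -4*x*y - 4*x - 2*y**2 - 2, f_y(x, y) = -2*x**2 - 4*x*y + 3*y**2 - 2*y - 2.
  f_x(P) = 12, f_y(P) = 35 (gradient nonzero, so P is smooth).
Step 3: tangent line at P: 12·(x − -2) + 35·(y − 3) = 0.
Expanding: 12*x + 35*y - 81 = 0.


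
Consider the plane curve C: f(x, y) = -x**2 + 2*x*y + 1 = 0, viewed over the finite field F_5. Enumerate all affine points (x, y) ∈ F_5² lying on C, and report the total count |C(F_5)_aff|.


Affine F_5-points: {(1, 0), (2, 2), (3, 3), (4, 0)}; count = 4.

For each of the 25 pairs (x, y) ∈ F_5², evaluate f(x, y) mod 5. Record the zeros.
  x = 0: [0↦1, 1↦1, 2↦1, 3↦1, 4↦1]  zeros at y ∈ ∅
  x = 1: [0↦0, 1↦2, 2↦4, 3↦1, 4↦3]  zeros at y ∈ {0}
  x = 2: [0↦2, 1↦1, 2↦0, 3↦4, 4↦3]  zeros at y ∈ {2}
  x = 3: [0↦2, 1↦3, 2↦4, 3↦0, 4↦1]  zeros at y ∈ {3}
  x = 4: [0↦0, 1↦3, 2↦1, 3↦4, 4↦2]  zeros at y ∈ {0}
Collecting zeros: affine points = {(1, 0), (2, 2), (3, 3), (4, 0)}.
Total count |C(F_5)_aff| = 4.


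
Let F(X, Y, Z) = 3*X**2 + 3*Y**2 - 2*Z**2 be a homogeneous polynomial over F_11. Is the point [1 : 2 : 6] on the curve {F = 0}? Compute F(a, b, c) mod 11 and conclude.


F(1,2,6) ≡ 9 (mod 11); P is NOT on the curve.

Evaluate F(1, 2, 6) term-by-term (mod 11).
  3*X**2 ↦ 3·1·1·1 = 3
  3*Y**2 ↦ 3·1·4·1 = 12
  -2*Z**2 ↦ -2·1·1·36 = -72
Sum: F(1, 2, 6) = (3) + (12) + (-72) = -57.
Reducing mod 11: -57 ≡ 9 (mod 11).
Since F(a, b, c) ≡ 9 ≠ 0 (mod 11), P does NOT lie on the curve.


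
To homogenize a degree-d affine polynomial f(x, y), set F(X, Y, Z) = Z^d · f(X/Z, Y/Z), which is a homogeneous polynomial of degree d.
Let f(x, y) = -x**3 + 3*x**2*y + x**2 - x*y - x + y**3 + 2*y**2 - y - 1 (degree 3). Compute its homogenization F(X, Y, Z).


F(X, Y, Z) = -X**3 + 3*X**2*Y + X**2*Z - X*Y*Z - X*Z**2 + Y**3 + 2*Y**2*Z - Y*Z**2 - Z**3

deg(f) = 3.
Substitute x = X/Z, y = Y/Z into f, then multiply by Z^3.
  monomial -1·x^3·y^0 ↦ -1·X^3·Y^0·Z^0.
  monomial 3·x^2·y^1 ↦ 3·X^2·Y^1·Z^0.
  monomial 1·x^2·y^0 ↦ 1·X^2·Y^0·Z^1.
  monomial -1·x^1·y^1 ↦ -1·X^1·Y^1·Z^1.
  monomial -1·x^1·y^0 ↦ -1·X^1·Y^0·Z^2.
  monomial 1·x^0·y^3 ↦ 1·X^0·Y^3·Z^0.
  monomial 2·x^0·y^2 ↦ 2·X^0·Y^2·Z^1.
  monomial -1·x^0·y^1 ↦ -1·X^0·Y^1·Z^2.
  monomial -1·x^0·y^0 ↦ -1·X^0·Y^0·Z^3.
Collecting: F(X, Y, Z) = -X**3 + 3*X**2*Y + X**2*Z - X*Y*Z - X*Z**2 + Y**3 + 2*Y**2*Z - Y*Z**2 - Z**3.


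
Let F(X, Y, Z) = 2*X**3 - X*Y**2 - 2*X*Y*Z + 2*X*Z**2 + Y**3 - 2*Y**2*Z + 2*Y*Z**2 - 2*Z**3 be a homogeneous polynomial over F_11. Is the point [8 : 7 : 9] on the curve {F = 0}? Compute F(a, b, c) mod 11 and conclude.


F(8,7,9) ≡ 2 (mod 11); P is NOT on the curve.

Evaluate F(8, 7, 9) term-by-term (mod 11).
  2*X**3 ↦ 2·512·1·1 = 1024
  -X*Y**2 ↦ -1·8·49·1 = -392
  -2*X*Y*Z ↦ -2·8·7·9 = -1008
  2*X*Z**2 ↦ 2·8·1·81 = 1296
  Y**3 ↦ 1·1·343·1 = 343
  -2*Y**2*Z ↦ -2·1·49·9 = -882
  2*Y*Z**2 ↦ 2·1·7·81 = 1134
  -2*Z**3 ↦ -2·1·1·729 = -1458
Sum: F(8, 7, 9) = (1024) + (-392) + (-1008) + (1296) + (343) + (-882) + (1134) + (-1458) = 57.
Reducing mod 11: 57 ≡ 2 (mod 11).
Since F(a, b, c) ≡ 2 ≠ 0 (mod 11), P does NOT lie on the curve.


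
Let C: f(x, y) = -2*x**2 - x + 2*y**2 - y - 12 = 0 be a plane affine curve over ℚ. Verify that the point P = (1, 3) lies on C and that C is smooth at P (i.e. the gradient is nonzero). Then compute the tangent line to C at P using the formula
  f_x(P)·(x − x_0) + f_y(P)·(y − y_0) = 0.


Tangent line at P: -5*x + 11*y - 28 = 0.

Step 1: f(1, 3) = 0, so P lies on C.
Step 2: partial derivatives
  f_x(x, y) = -4*x - 1, f_y(x, y) = 4*y - 1.
  f_x(P) = -5, f_y(P) = 11 (gradient nonzero, so P is smooth).
Step 3: tangent line at P: -5·(x − 1) + 11·(y − 3) = 0.
Expanding: -5*x + 11*y - 28 = 0.


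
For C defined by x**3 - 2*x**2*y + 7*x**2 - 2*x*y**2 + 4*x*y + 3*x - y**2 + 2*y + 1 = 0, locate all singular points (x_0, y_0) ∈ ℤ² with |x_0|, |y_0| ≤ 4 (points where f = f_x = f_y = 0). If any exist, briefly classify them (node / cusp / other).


Singular points: {(-1, 2)}; classification: cusp.

Compute partial derivatives:
  f_x = 3*x**2 - 4*x*y + 14*x - 2*y**2 + 4*y + 3.
  f_y = -2*x**2 - 4*x*y + 4*x - 2*y + 2.
Scan x_0 ∈ {−4, ..., 4}. For each x_0, f_y(x_0, y) is a polynomial in y; find its integer roots y ∈ {−4, ..., 4}, then test f_x and f at those candidates.
  x = -4: f_y(-4, y) = 14*y - 46; no integer root y with |y| ≤ 4.
  x = -3: f_y(-3, y) = 10*y - 28; no integer root y with |y| ≤ 4.
  x = -2: f_y(-2, y) = 6*y - 14; no integer root y with |y| ≤ 4.
  x = -1: f_y(-1, y) = 2*y - 4; vanishes at y ∈ {2}. (-1, 2): f_x = 0, f = 0 — SINGULAR.
  x = 0: f_y(0, y) = 2 - 2*y; vanishes at y ∈ {1}. (0, 1): f_x = 5 ≠ 0.
  x = 1: f_y(1, y) = 4 - 6*y; no integer root y with |y| ≤ 4.
  x = 2: f_y(2, y) = 2 - 10*y; no integer root y with |y| ≤ 4.
  x = 3: f_y(3, y) = -14*y - 4; no integer root y with |y| ≤ 4.
  x = 4: f_y(4, y) = -18*y - 14; no integer root y with |y| ≤ 4.
Only singular point on the grid: (-1, 2).
Classify: substitute x = -1 + u, y = 2 + v and expand: f = u**3 - 2*u**2*v - 2*u*v**2 + v**2.
No constant or linear terms (consistent with a singular point). Quadratic part: v**2. Cubic part: u**3 - 2*u**2*v - 2*u*v**2.
The quadratic part v**2 is a perfect square, so there is a single (double) tangent line v = 0, i.e. y = 2. Restricting the cubic part to that line (v = 0) leaves u**3 ≠ 0, so f is not divisible by v and the branch is v² ≈ -u**3 to lowest order — this is a cusp.
Classification: cusp.


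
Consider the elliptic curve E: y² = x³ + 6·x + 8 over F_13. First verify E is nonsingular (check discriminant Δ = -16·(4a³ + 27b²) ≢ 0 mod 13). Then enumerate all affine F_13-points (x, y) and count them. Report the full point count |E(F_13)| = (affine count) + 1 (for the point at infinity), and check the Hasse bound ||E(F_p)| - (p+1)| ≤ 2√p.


Affine points = {(3, 1), (3, 12), (6, 0), (7, 4), (7, 9), (8, 3), (8, 10), (11, 1), (11, 12), (12, 1), (12, 12)}; affine count = 11; |E(F_13)| = 12.

Discriminant check: Δ ∝ 4a³ + 27b² = 4·6³ + 27·8² = 4·216 + 27·64 ≡ 5 (mod 13). Nonzero ⇒ E is nonsingular.
For each x ∈ F_13, compute rhs = x³ + 6·x + 8 mod 13, then count y ∈ F_13 with y² ≡ rhs.
  x = 0: rhs = 8, matching y values: none (0 points).
  x = 1: rhs = 2, matching y values: none (0 points).
  x = 2: rhs = 2, matching y values: none (0 points).
  x = 3: rhs = 1, matching y values: 1, 12 (2 points).
  x = 4: rhs = 5, matching y values: none (0 points).
  x = 5: rhs = 7, matching y values: none (0 points).
  x = 6: rhs = 0, matching y values: 0 (1 points).
  x = 7: rhs = 3, matching y values: 4, 9 (2 points).
  x = 8: rhs = 9, matching y values: 3, 10 (2 points).
  x = 9: rhs = 11, matching y values: none (0 points).
  x = 10: rhs = 2, matching y values: none (0 points).
  x = 11: rhs = 1, matching y values: 1, 12 (2 points).
  x = 12: rhs = 1, matching y values: 1, 12 (2 points).
Total affine count: 11.
Full point count |E(F_13)| = 11 + 1 = 12.
Hasse bound: |12 − (13+1)| = |-2| = 2 ≤ 2√13 ≈ 7.2111 ✓.


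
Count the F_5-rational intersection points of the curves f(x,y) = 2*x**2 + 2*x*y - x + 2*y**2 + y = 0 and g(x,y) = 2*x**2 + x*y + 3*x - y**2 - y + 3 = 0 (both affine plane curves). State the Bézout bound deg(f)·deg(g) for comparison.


Common zeros: {(3, 0)}; count = 1; Bézout bound = 4.

deg(f) = 2, deg(g) = 2, so Bézout bound = 4.
Scan x ∈ F_5. For each x, list the y ∈ F_5 with f(x, y) ≡ 0 and those with g(x, y) ≡ 0 (mod 5); the common zeros in that column are the intersection.
  x = 0: f ≡ 0 at y ∈ {0, 2}; g ≡ 0 at y ∈ ∅; common: ∅.
  x = 1: f ≡ 0 at y ∈ {2, 4}; g ≡ 0 at y ∈ ∅; common: ∅.
  x = 2: f ≡ 0 at y ∈ ∅; g ≡ 0 at y ∈ {2, 4}; common: ∅.
  x = 3: f ≡ 0 at y ∈ {0, 4}; g ≡ 0 at y ∈ {0, 2}; common: {0}.
  x = 4: f ≡ 0 at y ∈ ∅; g ≡ 0 at y ∈ ∅; common: ∅.
Collecting: common zeros = {(3, 0)}, so the count is 1.
Comparison with the Bézout bound: 1 ≤ 4 = deg(f)·deg(g), as expected for curves with no common component (the affine F_5-count falls short of the bound because intersections may lie at infinity, over extension fields, or carry multiplicity).


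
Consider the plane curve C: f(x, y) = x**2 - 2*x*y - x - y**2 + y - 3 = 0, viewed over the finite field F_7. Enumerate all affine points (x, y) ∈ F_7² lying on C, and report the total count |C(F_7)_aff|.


Affine F_7-points: {(3, 3), (3, 6), (4, 3), (4, 4), (5, 1), (5, 4)}; count = 6.

For each of the 49 pairs (x, y) ∈ F_7², evaluate f(x, y) mod 7. Record the zeros.
  x = 0: [0↦4, 1↦4, 2↦2, 3↦5, 4↦6, 5↦5, 6↦2]  zeros at y ∈ ∅
  x = 1: [0↦4, 1↦2, 2↦5, 3↦6, 4↦5, 5↦2, 6↦4]  zeros at y ∈ ∅
  x = 2: [0↦6, 1↦2, 2↦3, 3↦2, 4↦6, 5↦1, 6↦1]  zeros at y ∈ ∅
  x = 3: [0↦3, 1↦4, 2↦3, 3↦0, 4↦2, 5↦2, 6↦0]  zeros at y ∈ {3, 6}
  x = 4: [0↦2, 1↦1, 2↦5, 3↦0, 4↦0, 5↦5, 6↦1]  zeros at y ∈ {3, 4}
  x = 5: [0↦3, 1↦0, 2↦2, 3↦2, 4↦0, 5↦3, 6↦4]  zeros at y ∈ {1, 4}
  x = 6: [0↦6, 1↦1, 2↦1, 3↦6, 4↦2, 5↦3, 6↦2]  zeros at y ∈ ∅
Collecting zeros: affine points = {(3, 3), (3, 6), (4, 3), (4, 4), (5, 1), (5, 4)}.
Total count |C(F_7)_aff| = 6.


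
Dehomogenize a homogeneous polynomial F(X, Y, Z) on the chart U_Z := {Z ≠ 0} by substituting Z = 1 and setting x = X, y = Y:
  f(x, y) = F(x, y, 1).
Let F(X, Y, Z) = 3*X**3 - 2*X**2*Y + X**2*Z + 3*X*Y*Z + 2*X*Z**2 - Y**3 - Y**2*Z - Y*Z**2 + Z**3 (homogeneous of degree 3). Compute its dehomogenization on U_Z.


f(x, y) = 3*x**3 - 2*x**2*y + x**2 + 3*x*y + 2*x - y**3 - y**2 - y + 1

On U_Z we set Z = 1. Each monomial c·X^i·Y^j·Z^k in F becomes c·x^i·y^j·1^k = c·x^i·y^j.
Substituting Z = 1: F(X, Y, 1) = 3*x**3 - 2*x**2*y + x**2 + 3*x*y + 2*x - y**3 - y**2 - y + 1.
Note: deg(f) ≤ deg(F) = 3; strict inequality happens when F is divisible by Z (lost terms).


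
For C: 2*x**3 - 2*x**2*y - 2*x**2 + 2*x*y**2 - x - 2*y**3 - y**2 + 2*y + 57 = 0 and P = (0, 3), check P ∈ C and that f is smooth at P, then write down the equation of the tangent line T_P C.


Tangent line at P: 17*x - 58*y + 174 = 0.

Step 1: f(0, 3) = 0, so P lies on C.
Step 2: partial derivatives
  f_x(x, y) = 6*x**2 - 4*x*y - 4*x + 2*y**2 - 1, f_y(x, y) = -2*x**2 + 4*x*y - 6*y**2 - 2*y + 2.
  f_x(P) = 17, f_y(P) = -58 (gradient nonzero, so P is smooth).
Step 3: tangent line at P: 17·(x − 0) + -58·(y − 3) = 0.
Expanding: 17*x - 58*y + 174 = 0.


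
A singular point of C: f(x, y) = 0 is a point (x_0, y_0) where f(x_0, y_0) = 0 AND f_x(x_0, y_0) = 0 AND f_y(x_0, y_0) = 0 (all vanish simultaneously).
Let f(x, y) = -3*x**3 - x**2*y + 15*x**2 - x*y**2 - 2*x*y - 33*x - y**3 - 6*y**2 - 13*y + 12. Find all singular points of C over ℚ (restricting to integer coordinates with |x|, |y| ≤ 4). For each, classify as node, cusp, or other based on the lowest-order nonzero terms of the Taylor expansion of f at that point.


Singular points: {(2, -3)}; classification: cusp.

Compute partial derivatives:
  f_x = -9*x**2 - 2*x*y + 30*x - y**2 - 2*y - 33.
  f_y = -x**2 - 2*x*y - 2*x - 3*y**2 - 12*y - 13.
Scan x_0 ∈ {−4, ..., 4}. For each x_0, f_y(x_0, y) is a polynomial in y; find its integer roots y ∈ {−4, ..., 4}, then test f_x and f at those candidates.
  x = -4: f_y(-4, y) = -3*y**2 - 4*y - 21; no integer root y with |y| ≤ 4.
  x = -3: f_y(-3, y) = -3*y**2 - 6*y - 16; no integer root y with |y| ≤ 4.
  x = -2: f_y(-2, y) = -3*y**2 - 8*y - 13; no integer root y with |y| ≤ 4.
  x = -1: f_y(-1, y) = -3*y**2 - 10*y - 12; no integer root y with |y| ≤ 4.
  x = 0: f_y(0, y) = -3*y**2 - 12*y - 13; no integer root y with |y| ≤ 4.
  x = 1: f_y(1, y) = -3*y**2 - 14*y - 16; vanishes at y ∈ {-2}. (1, -2): f_x = -8 ≠ 0.
  x = 2: f_y(2, y) = -3*y**2 - 16*y - 21; vanishes at y ∈ {-3}. (2, -3): f_x = 0, f = 0 — SINGULAR.
  x = 3: f_y(3, y) = -3*y**2 - 18*y - 28; no integer root y with |y| ≤ 4.
  x = 4: f_y(4, y) = -3*y**2 - 20*y - 37; no integer root y with |y| ≤ 4.
Only singular point on the grid: (2, -3).
Classify: substitute x = 2 + u, y = -3 + v and expand: f = -3*u**3 - u**2*v - u*v**2 - v**3 + v**2.
No constant or linear terms (consistent with a singular point). Quadratic part: v**2. Cubic part: -3*u**3 - u**2*v - u*v**2 - v**3.
The quadratic part v**2 is a perfect square, so there is a single (double) tangent line v = 0, i.e. y = -3. Restricting the cubic part to that line (v = 0) leaves -3*u**3 ≠ 0, so f is not divisible by v and the branch is v² ≈ 3*u**3 to lowest order — this is a cusp.
Classification: cusp.
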